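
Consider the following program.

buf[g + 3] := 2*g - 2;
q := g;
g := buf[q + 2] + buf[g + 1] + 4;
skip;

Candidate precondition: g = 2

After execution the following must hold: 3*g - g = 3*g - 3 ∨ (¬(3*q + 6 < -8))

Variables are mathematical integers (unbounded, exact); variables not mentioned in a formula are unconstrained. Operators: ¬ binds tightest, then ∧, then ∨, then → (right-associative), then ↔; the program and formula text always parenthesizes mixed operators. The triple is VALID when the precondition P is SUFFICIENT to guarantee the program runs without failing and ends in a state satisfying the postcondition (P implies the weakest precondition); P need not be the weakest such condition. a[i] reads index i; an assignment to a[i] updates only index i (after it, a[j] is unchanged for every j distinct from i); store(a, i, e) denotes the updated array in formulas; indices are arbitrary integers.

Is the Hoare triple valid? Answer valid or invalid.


Working backward. After the program, the postcondition 3*g - g = 3*g - 3 ∨ (¬(3*q + 6 < -8)) must hold; in canonical form it is g = 3 ∨ (¬(3*q < -14)).
Before skip: g = 3 ∨ (¬(3*q < -14))
Before g := buf[q + 2] + buf[g + 1] + 4: buf[g + 1] + buf[q + 2] = -1 ∨ (¬(3*q < -14))
Before q := g: buf[g + 1] + buf[g + 2] = -1 ∨ (¬(3*g < -14))
Before buf[g + 3] := 2*g - 2: store(buf, g + 3, 2*g - 2)[g + 1] + store(buf, g + 3, 2*g - 2)[g + 2] = -1 ∨ (¬(3*g < -14))
The weakest precondition is store(buf, g + 3, 2*g - 2)[g + 1] + store(buf, g + 3, 2*g - 2)[g + 2] = -1 ∨ (¬(3*g < -14)).
Check whether g = 2 implies it.
Every state satisfying the precondition satisfies the weakest precondition: the implication holds.
Answer: valid


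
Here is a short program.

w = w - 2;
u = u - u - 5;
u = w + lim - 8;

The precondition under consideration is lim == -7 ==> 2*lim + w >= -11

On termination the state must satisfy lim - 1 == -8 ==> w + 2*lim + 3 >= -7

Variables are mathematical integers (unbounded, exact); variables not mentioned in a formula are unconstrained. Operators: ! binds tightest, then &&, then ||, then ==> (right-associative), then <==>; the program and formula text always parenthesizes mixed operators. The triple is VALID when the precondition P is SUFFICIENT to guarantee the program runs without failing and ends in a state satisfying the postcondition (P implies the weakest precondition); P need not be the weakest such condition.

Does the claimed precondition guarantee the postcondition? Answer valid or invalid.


Working backward. After the program, the postcondition lim - 1 == -8 ==> w + 2*lim + 3 >= -7 must hold; in canonical form it is lim == -7 ==> 2*lim + w >= -10.
Before u := w + lim - 8: lim == -7 ==> 2*lim + w >= -10
Before u := u - u - 5: lim == -7 ==> 2*lim + w >= -10
Before w := w - 2: lim == -7 ==> 2*lim + w >= -8
The weakest precondition is lim == -7 ==> 2*lim + w >= -8.
Check whether lim == -7 ==> 2*lim + w >= -11 implies it.
Countermodel: at the initial state lim = -7, w = 3, the precondition holds but the weakest precondition fails.
Answer: invalid


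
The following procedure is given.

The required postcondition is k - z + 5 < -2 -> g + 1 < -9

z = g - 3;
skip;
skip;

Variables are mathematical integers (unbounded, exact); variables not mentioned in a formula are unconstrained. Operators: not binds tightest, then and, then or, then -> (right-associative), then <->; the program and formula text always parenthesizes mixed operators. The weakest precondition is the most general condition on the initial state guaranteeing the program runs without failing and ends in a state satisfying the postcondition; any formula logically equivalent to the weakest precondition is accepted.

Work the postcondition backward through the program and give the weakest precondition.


Working backward. After the program, the postcondition k - z + 5 < -2 -> g + 1 < -9 must hold; in canonical form it is k < z - 7 -> g < -10.
Before skip: k < z - 7 -> g < -10
Before skip: k < z - 7 -> g < -10
Before z := g - 3: k < g - 10 -> g < -10
Answer: WP = k < g - 10 -> g < -10


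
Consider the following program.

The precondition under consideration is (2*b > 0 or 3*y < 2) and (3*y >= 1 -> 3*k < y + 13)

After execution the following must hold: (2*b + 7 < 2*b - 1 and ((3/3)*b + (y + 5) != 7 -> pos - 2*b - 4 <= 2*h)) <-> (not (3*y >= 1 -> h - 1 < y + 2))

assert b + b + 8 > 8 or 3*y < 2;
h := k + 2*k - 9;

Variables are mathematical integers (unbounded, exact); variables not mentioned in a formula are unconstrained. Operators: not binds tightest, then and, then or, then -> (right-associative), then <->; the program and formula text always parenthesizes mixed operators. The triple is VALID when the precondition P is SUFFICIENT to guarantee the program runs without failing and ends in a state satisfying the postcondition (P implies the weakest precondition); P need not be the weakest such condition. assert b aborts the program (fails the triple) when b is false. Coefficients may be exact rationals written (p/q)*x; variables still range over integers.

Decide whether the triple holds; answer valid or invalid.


Working backward. After the program, the postcondition (2*b + 7 < 2*b - 1 and ((3/3)*b + (y + 5) != 7 -> pos - 2*b - 4 <= 2*h)) <-> (not (3*y >= 1 -> h - 1 < y + 2)) must hold; in canonical form it is 3*y >= 1 -> h < y + 3.
Before h := k + 2*k - 9: 3*y >= 1 -> 3*k < y + 12
Before assert b + b + 8 > 8 or 3*y < 2: (2*b > 0 or 3*y < 2) and (3*y >= 1 -> 3*k < y + 12)
The weakest precondition is (2*b > 0 or 3*y < 2) and (3*y >= 1 -> 3*k < y + 12).
Check whether (2*b > 0 or 3*y < 2) and (3*y >= 1 -> 3*k < y + 13) implies it.
Countermodel: at the initial state b = 1, k = 5, y = 3, the precondition holds but the weakest precondition fails.
Answer: invalid


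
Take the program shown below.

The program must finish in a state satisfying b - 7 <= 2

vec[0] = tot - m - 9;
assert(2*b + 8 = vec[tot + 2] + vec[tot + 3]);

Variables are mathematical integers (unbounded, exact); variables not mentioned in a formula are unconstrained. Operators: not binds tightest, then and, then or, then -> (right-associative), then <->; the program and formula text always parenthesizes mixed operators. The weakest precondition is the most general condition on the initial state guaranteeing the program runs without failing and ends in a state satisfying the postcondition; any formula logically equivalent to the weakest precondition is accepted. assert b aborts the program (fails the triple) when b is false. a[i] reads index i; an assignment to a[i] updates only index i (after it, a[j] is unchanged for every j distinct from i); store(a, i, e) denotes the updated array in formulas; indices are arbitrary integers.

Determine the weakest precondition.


Working backward. After the program, the postcondition b - 7 <= 2 must hold; in canonical form it is b <= 9.
Before assert 2*b + 8 = vec[tot + 2] + vec[tot + 3]: 2*b = vec[tot + 2] + vec[tot + 3] - 8 and b <= 9
Before vec[0] := tot - m - 9: 2*b = store(vec, 0, -m + tot - 9)[tot + 2] + store(vec, 0, -m + tot - 9)[tot + 3] - 8 and b <= 9
Answer: WP = 2*b = store(vec, 0, -m + tot - 9)[tot + 2] + store(vec, 0, -m + tot - 9)[tot + 3] - 8 and b <= 9


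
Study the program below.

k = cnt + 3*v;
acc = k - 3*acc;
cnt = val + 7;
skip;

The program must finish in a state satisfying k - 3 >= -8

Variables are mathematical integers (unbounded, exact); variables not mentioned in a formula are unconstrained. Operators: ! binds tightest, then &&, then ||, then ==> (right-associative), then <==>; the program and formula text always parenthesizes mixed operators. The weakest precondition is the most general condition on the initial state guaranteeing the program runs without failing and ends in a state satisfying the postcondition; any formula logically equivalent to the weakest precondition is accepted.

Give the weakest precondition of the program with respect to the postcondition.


Working backward. After the program, the postcondition k - 3 >= -8 must hold; in canonical form it is k >= -5.
Before skip: k >= -5
Before cnt := val + 7: k >= -5
Before acc := k - 3*acc: k >= -5
Before k := cnt + 3*v: cnt + 3*v >= -5
Answer: WP = cnt + 3*v >= -5


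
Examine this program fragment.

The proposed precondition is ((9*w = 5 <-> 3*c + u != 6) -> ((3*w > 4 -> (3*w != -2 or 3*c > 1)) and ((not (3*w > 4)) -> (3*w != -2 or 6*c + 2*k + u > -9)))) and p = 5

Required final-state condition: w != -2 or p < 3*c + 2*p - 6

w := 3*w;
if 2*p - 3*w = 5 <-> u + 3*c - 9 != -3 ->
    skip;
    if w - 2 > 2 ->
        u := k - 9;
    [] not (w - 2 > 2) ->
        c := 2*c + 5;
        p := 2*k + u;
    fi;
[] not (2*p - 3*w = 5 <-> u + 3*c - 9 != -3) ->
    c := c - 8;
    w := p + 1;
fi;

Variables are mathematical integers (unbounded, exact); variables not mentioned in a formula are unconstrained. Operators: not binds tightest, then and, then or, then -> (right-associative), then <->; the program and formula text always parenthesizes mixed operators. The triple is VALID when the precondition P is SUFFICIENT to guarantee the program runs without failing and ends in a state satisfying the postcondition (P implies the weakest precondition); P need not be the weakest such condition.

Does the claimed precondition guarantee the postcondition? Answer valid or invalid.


Working backward. After the program, the postcondition w != -2 or p < 3*c + 2*p - 6 must hold; in canonical form it is w != -2 or 3*c + p > 6.
Then branch requires (w > 4 -> (w != -2 or 3*c + p > 6)) and ((not (w > 4)) -> (w != -2 or 6*c + 2*k + u > -9)); else branch requires p != -3 or 3*c + p > 30.
Before the if: ((2*p = 3*w + 5 <-> 3*c + u != 6) -> ((w > 4 -> (w != -2 or 3*c + p > 6)) and ((not (w > 4)) -> (w != -2 or 6*c + 2*k + u > -9)))) and ((not (2*p = 3*w + 5 <-> 3*c + u != 6)) -> (p != -3 or 3*c + p > 30))
Before w := 3*w: ((2*p = 9*w + 5 <-> 3*c + u != 6) -> ((3*w > 4 -> (3*w != -2 or 3*c + p > 6)) and ((not (3*w > 4)) -> (3*w != -2 or 6*c + 2*k + u > -9)))) and ((not (2*p = 9*w + 5 <-> 3*c + u != 6)) -> (p != -3 or 3*c + p > 30))
The weakest precondition is ((2*p = 9*w + 5 <-> 3*c + u != 6) -> ((3*w > 4 -> (3*w != -2 or 3*c + p > 6)) and ((not (3*w > 4)) -> (3*w != -2 or 6*c + 2*k + u > -9)))) and ((not (2*p = 9*w + 5 <-> 3*c + u != 6)) -> (p != -3 or 3*c + p > 30)).
Check whether ((9*w = 5 <-> 3*c + u != 6) -> ((3*w > 4 -> (3*w != -2 or 3*c > 1)) and ((not (3*w > 4)) -> (3*w != -2 or 6*c + 2*k + u > -9)))) and p = 5 implies it.
Every state satisfying the precondition satisfies the weakest precondition: the implication holds.
Answer: valid


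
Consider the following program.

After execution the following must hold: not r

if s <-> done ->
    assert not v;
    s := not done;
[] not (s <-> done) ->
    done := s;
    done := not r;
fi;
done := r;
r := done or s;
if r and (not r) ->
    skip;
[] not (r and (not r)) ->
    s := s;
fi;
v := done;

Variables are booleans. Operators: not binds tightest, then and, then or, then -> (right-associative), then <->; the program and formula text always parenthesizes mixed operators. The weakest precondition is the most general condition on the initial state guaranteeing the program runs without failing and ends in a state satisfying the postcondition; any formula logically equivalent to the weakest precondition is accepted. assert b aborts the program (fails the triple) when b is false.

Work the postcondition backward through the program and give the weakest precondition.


Working backward. After the program, not r must hold.
Before v := done: not r
Then branch requires not r; else branch requires not r.
Before the if: not r
Before r := done or s: not (done or s)
Before done := r: not (r or s)
Then branch requires (not v) and (not (r or (not done))); else branch requires not (r or s).
Before the if: ((s <-> done) -> ((not v) and (not (r or (not done))))) and ((not (s <-> done)) -> (not (r or s)))
Answer: WP = ((s <-> done) -> ((not v) and (not (r or (not done))))) and ((not (s <-> done)) -> (not (r or s)))


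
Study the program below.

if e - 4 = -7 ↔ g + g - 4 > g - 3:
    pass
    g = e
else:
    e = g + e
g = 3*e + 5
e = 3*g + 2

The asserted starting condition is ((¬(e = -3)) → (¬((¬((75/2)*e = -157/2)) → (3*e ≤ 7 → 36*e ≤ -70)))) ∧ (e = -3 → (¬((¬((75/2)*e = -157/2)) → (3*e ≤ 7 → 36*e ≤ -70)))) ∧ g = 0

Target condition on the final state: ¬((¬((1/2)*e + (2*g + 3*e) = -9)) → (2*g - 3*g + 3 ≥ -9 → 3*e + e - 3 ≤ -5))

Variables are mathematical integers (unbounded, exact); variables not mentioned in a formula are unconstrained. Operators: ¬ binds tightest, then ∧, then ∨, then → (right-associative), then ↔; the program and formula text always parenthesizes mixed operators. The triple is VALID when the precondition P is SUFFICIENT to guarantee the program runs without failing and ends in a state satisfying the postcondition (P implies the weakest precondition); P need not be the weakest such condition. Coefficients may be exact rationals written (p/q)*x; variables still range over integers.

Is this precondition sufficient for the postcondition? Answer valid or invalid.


Working backward. After the program, the postcondition ¬((¬((1/2)*e + (2*g + 3*e) = -9)) → (2*g - 3*g + 3 ≥ -9 → 3*e + e - 3 ≤ -5)) must hold; in canonical form it is ¬((¬((7/2)*e + 2*g = -9)) → (g ≤ 12 → 4*e ≤ -2)).
Before e := 3*g + 2: ¬((¬((25/2)*g = -16)) → (g ≤ 12 → 12*g ≤ -10))
Before g := 3*e + 5: ¬((¬((75/2)*e = -157/2)) → (3*e ≤ 7 → 36*e ≤ -70))
Then branch requires ¬((¬((75/2)*e = -157/2)) → (3*e ≤ 7 → 36*e ≤ -70)); else branch requires ¬((¬((75/2)*e + (75/2)*g = -157/2)) → (3*e + 3*g ≤ 7 → 36*e + 36*g ≤ -70)).
Before the if: ((e = -3 ↔ g > 1) → (¬((¬((75/2)*e = -157/2)) → (3*e ≤ 7 → 36*e ≤ -70)))) ∧ ((¬(e = -3 ↔ g > 1)) → (¬((¬((75/2)*e + (75/2)*g = -157/2)) → (3*e + 3*g ≤ 7 → 36*e + 36*g ≤ -70))))
The weakest precondition is ((e = -3 ↔ g > 1) → (¬((¬((75/2)*e = -157/2)) → (3*e ≤ 7 → 36*e ≤ -70)))) ∧ ((¬(e = -3 ↔ g > 1)) → (¬((¬((75/2)*e + (75/2)*g = -157/2)) → (3*e + 3*g ≤ 7 → 36*e + 36*g ≤ -70)))).
Check whether ((¬(e = -3)) → (¬((¬((75/2)*e = -157/2)) → (3*e ≤ 7 → 36*e ≤ -70)))) ∧ (e = -3 → (¬((¬((75/2)*e = -157/2)) → (3*e ≤ 7 → 36*e ≤ -70)))) ∧ g = 0 implies it.
Every state satisfying the precondition satisfies the weakest precondition: the implication holds.
Answer: valid


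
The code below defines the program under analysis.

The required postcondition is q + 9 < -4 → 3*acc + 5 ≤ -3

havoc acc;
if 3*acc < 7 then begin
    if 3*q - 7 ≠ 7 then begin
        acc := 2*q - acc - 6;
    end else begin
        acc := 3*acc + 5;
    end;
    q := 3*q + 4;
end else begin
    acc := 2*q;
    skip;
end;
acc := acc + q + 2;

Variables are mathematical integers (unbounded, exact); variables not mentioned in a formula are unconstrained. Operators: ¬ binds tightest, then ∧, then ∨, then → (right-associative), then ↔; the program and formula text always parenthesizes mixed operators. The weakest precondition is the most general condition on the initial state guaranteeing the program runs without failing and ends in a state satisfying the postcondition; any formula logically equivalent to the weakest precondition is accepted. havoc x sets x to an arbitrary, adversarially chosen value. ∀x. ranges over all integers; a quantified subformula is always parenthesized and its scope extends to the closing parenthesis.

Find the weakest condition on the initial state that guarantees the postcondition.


Working backward. After the program, the postcondition q + 9 < -4 → 3*acc + 5 ≤ -3 must hold; in canonical form it is q < -13 → 3*acc ≤ -8.
Before acc := acc + q + 2: q < -13 → 3*acc + 3*q ≤ -14
Then branch requires (3*q ≠ 14 → (3*q < -17 → 15*q ≤ 3*acc - 8)) ∧ ((¬(3*q ≠ 14)) → (3*q < -17 → 9*acc + 9*q ≤ -41)); else branch requires q < -13 → 9*q ≤ -14.
Before the if: (3*acc < 7 → ((3*q ≠ 14 → (3*q < -17 → 15*q ≤ 3*acc - 8)) ∧ ((¬(3*q ≠ 14)) → (3*q < -17 → 9*acc + 9*q ≤ -41)))) ∧ ((¬(3*acc < 7)) → (q < -13 → 9*q ≤ -14))
Before havoc acc: ∀acc_1. ((3*acc_1 < 7 → ((3*q ≠ 14 → (3*q < -17 → 15*q ≤ 3*acc_1 - 8)) ∧ ((¬(3*q ≠ 14)) → (3*q < -17 → 9*acc_1 + 9*q ≤ -41)))) ∧ ((¬(3*acc_1 < 7)) → (q < -13 → 9*q ≤ -14)))
Answer: WP = ∀acc_1. ((3*acc_1 < 7 → ((3*q ≠ 14 → (3*q < -17 → 15*q ≤ 3*acc_1 - 8)) ∧ ((¬(3*q ≠ 14)) → (3*q < -17 → 9*acc_1 + 9*q ≤ -41)))) ∧ ((¬(3*acc_1 < 7)) → (q < -13 → 9*q ≤ -14)))


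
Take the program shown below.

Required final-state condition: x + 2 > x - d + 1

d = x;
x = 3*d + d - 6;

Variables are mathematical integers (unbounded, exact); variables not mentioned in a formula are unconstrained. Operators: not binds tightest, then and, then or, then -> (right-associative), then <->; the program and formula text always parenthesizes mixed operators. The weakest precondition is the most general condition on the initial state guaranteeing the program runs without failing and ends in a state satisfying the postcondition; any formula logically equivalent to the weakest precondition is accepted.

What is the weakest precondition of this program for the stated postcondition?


Working backward. After the program, the postcondition x + 2 > x - d + 1 must hold; in canonical form it is d > -1.
Before x := 3*d + d - 6: d > -1
Before d := x: x > -1
Answer: WP = x > -1


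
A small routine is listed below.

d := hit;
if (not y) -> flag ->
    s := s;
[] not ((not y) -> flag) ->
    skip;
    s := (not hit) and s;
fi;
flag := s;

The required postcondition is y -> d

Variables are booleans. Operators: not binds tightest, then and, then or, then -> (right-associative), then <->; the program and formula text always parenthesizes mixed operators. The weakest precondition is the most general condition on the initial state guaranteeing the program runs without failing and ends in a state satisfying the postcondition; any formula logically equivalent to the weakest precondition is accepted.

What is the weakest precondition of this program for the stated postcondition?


Working backward. After the program, y -> d must hold.
Before flag := s: y -> d
Then branch requires y -> d; else branch requires y -> d.
Before the if: (((not y) -> flag) -> (y -> d)) and ((not ((not y) -> flag)) -> (y -> d))
Before d := hit: (((not y) -> flag) -> (y -> hit)) and ((not ((not y) -> flag)) -> (y -> hit))
Answer: WP = (((not y) -> flag) -> (y -> hit)) and ((not ((not y) -> flag)) -> (y -> hit))


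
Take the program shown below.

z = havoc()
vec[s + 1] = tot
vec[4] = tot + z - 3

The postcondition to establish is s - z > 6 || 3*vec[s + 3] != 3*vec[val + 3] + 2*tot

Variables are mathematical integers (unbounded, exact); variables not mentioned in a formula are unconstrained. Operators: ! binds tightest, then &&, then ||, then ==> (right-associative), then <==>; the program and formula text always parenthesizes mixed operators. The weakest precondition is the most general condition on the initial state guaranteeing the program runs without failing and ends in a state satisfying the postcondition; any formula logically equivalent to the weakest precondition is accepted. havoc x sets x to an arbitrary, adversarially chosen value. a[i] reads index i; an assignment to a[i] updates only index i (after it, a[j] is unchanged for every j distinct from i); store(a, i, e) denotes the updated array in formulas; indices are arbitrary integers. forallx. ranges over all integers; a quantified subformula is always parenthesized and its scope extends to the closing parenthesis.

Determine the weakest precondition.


Working backward. After the program, the postcondition s - z > 6 || 3*vec[s + 3] != 3*vec[val + 3] + 2*tot must hold; in canonical form it is s > z + 6 || 3*vec[s + 3] != 3*vec[val + 3] + 2*tot.
Before vec[4] := tot + z - 3: s > z + 6 || 3*store(vec, 4, tot + z - 3)[s + 3] != 3*store(vec, 4, tot + z - 3)[val + 3] + 2*tot
Before vec[s + 1] := tot: s > z + 6 || 3*store(store(vec, s + 1, tot), 4, tot + z - 3)[s + 3] != 3*store(store(vec, s + 1, tot), 4, tot + z - 3)[val + 3] + 2*tot
Before havoc z: forall z_1. (s > z_1 + 6 || 3*store(store(vec, s + 1, tot), 4, tot + z_1 - 3)[s + 3] != 3*store(store(vec, s + 1, tot), 4, tot + z_1 - 3)[val + 3] + 2*tot)
Answer: WP = forall z_1. (s > z_1 + 6 || 3*store(store(vec, s + 1, tot), 4, tot + z_1 - 3)[s + 3] != 3*store(store(vec, s + 1, tot), 4, tot + z_1 - 3)[val + 3] + 2*tot)


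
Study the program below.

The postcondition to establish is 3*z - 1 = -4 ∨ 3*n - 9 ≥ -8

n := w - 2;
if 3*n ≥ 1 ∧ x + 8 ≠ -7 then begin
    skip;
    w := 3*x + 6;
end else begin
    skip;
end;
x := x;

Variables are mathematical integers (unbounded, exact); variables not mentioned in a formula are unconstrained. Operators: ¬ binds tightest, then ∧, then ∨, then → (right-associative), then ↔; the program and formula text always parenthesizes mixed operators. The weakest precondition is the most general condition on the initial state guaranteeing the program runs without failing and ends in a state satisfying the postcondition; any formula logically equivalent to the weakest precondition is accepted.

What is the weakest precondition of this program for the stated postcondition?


Working backward. After the program, the postcondition 3*z - 1 = -4 ∨ 3*n - 9 ≥ -8 must hold; in canonical form it is 3*z = -3 ∨ 3*n ≥ 1.
Before x := x: 3*z = -3 ∨ 3*n ≥ 1
Then branch requires 3*z = -3 ∨ 3*n ≥ 1; else branch requires 3*z = -3 ∨ 3*n ≥ 1.
Before the if: ((3*n ≥ 1 ∧ x ≠ -15) → (3*z = -3 ∨ 3*n ≥ 1)) ∧ ((¬(3*n ≥ 1 ∧ x ≠ -15)) → (3*z = -3 ∨ 3*n ≥ 1))
Before n := w - 2: ((3*w ≥ 7 ∧ x ≠ -15) → (3*z = -3 ∨ 3*w ≥ 7)) ∧ ((¬(3*w ≥ 7 ∧ x ≠ -15)) → (3*z = -3 ∨ 3*w ≥ 7))
Answer: WP = ((3*w ≥ 7 ∧ x ≠ -15) → (3*z = -3 ∨ 3*w ≥ 7)) ∧ ((¬(3*w ≥ 7 ∧ x ≠ -15)) → (3*z = -3 ∨ 3*w ≥ 7))


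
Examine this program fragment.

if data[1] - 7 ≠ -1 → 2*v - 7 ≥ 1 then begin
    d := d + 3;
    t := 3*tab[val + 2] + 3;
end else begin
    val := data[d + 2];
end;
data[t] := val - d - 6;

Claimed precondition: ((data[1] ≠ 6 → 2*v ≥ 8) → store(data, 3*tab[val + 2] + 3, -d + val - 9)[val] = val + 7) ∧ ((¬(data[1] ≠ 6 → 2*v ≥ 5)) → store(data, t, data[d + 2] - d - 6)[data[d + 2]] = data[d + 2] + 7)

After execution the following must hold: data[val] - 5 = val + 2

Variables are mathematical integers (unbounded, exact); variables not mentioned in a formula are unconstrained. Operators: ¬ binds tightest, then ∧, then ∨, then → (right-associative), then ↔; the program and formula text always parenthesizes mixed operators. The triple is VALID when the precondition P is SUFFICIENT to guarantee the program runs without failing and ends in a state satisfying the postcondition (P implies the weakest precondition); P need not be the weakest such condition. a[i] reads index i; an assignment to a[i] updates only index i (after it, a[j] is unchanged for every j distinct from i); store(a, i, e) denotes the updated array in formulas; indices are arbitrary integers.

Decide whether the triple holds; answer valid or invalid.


Working backward. After the program, the postcondition data[val] - 5 = val + 2 must hold; in canonical form it is data[val] = val + 7.
Before data[t] := val - d - 6: store(data, t, -d + val - 6)[val] = val + 7
Then branch requires store(data, 3*tab[val + 2] + 3, -d + val - 9)[val] = val + 7; else branch requires store(data, t, data[d + 2] - d - 6)[data[d + 2]] = data[d + 2] + 7.
Before the if: ((data[1] ≠ 6 → 2*v ≥ 8) → store(data, 3*tab[val + 2] + 3, -d + val - 9)[val] = val + 7) ∧ ((¬(data[1] ≠ 6 → 2*v ≥ 8)) → store(data, t, data[d + 2] - d - 6)[data[d + 2]] = data[d + 2] + 7)
The weakest precondition is ((data[1] ≠ 6 → 2*v ≥ 8) → store(data, 3*tab[val + 2] + 3, -d + val - 9)[val] = val + 7) ∧ ((¬(data[1] ≠ 6 → 2*v ≥ 8)) → store(data, t, data[d + 2] - d - 6)[data[d + 2]] = data[d + 2] + 7).
Check whether ((data[1] ≠ 6 → 2*v ≥ 8) → store(data, 3*tab[val + 2] + 3, -d + val - 9)[val] = val + 7) ∧ ((¬(data[1] ≠ 6 → 2*v ≥ 5)) → store(data, t, data[d + 2] - d - 6)[data[d + 2]] = data[d + 2] + 7) implies it.
Countermodel: at the initial state d = -14, data = {[-12] = 0, [0] = 3, [1] = 9, [2] = 3, [3] = 3, elsewhere 3}, t = 0, tab = {[-12] = 0, [0] = 0, [1] = 0, [2] = 0, [3] = 0, elsewhere 0}, v = 3, val = 0, the precondition holds but the weakest precondition fails.
Answer: invalid


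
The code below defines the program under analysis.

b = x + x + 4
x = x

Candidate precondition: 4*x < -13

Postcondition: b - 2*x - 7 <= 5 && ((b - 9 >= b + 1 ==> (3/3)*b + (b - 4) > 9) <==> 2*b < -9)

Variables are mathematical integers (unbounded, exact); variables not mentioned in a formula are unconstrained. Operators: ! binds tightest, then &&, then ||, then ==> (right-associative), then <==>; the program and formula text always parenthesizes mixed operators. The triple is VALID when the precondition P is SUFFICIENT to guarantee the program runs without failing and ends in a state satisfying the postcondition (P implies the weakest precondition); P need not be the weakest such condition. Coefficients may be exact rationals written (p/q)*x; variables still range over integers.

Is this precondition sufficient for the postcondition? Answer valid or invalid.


Working backward. After the program, the postcondition b - 2*x - 7 <= 5 && ((b - 9 >= b + 1 ==> (3/3)*b + (b - 4) > 9) <==> 2*b < -9) must hold; in canonical form it is b <= 2*x + 12 && 2*b < -9.
Before x := x: b <= 2*x + 12 && 2*b < -9
Before b := x + x + 4: 4*x < -17
The weakest precondition is 4*x < -17.
Check whether 4*x < -13 implies it.
Countermodel: at the initial state x = -4, the precondition holds but the weakest precondition fails.
Answer: invalid


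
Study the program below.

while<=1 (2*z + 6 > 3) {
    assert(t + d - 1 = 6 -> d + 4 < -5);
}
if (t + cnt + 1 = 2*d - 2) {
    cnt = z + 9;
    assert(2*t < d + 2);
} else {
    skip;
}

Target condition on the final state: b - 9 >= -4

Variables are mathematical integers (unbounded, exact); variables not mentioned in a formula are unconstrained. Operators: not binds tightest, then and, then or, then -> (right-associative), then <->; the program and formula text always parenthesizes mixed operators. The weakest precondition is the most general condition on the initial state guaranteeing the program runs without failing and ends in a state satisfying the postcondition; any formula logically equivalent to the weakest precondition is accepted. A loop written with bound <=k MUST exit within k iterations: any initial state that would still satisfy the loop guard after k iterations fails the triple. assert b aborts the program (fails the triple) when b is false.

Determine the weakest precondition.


Working backward. After the program, the postcondition b - 9 >= -4 must hold; in canonical form it is b >= 5.
Then branch requires 2*t < d + 2 and b >= 5; else branch requires b >= 5.
Before the if: (cnt + t = 2*d - 3 -> (2*t < d + 2 and b >= 5)) and ((not (cnt + t = 2*d - 3)) -> b >= 5)
Before the loop (bound <=1), unroll the exhaustion recursion (WP_0 = exit-now case; WP_j = one more guarded iteration, up to j = 1):
  WP_0: (not (2*z > -3)) and (cnt + t = 2*d - 3 -> (2*t < d + 2 and b >= 5)) and ((not (cnt + t = 2*d - 3)) -> b >= 5)
  WP_1: (2*z > -3 -> ((d + t = 7 -> d < -9) and (not (2*z > -3)) and (cnt + t = 2*d - 3 -> (2*t < d + 2 and b >= 5)) and ((not (cnt + t = 2*d - 3)) -> b >= 5))) and ((not (2*z > -3)) -> ((cnt + t = 2*d - 3 -> (2*t < d + 2 and b >= 5)) and ((not (cnt + t = 2*d - 3)) -> b >= 5)))
So before the loop: (2*z > -3 -> ((d + t = 7 -> d < -9) and (not (2*z > -3)) and (cnt + t = 2*d - 3 -> (2*t < d + 2 and b >= 5)) and ((not (cnt + t = 2*d - 3)) -> b >= 5))) and ((not (2*z > -3)) -> ((cnt + t = 2*d - 3 -> (2*t < d + 2 and b >= 5)) and ((not (cnt + t = 2*d - 3)) -> b >= 5)))
Answer: WP = (2*z > -3 -> ((d + t = 7 -> d < -9) and (not (2*z > -3)) and (cnt + t = 2*d - 3 -> (2*t < d + 2 and b >= 5)) and ((not (cnt + t = 2*d - 3)) -> b >= 5))) and ((not (2*z > -3)) -> ((cnt + t = 2*d - 3 -> (2*t < d + 2 and b >= 5)) and ((not (cnt + t = 2*d - 3)) -> b >= 5)))


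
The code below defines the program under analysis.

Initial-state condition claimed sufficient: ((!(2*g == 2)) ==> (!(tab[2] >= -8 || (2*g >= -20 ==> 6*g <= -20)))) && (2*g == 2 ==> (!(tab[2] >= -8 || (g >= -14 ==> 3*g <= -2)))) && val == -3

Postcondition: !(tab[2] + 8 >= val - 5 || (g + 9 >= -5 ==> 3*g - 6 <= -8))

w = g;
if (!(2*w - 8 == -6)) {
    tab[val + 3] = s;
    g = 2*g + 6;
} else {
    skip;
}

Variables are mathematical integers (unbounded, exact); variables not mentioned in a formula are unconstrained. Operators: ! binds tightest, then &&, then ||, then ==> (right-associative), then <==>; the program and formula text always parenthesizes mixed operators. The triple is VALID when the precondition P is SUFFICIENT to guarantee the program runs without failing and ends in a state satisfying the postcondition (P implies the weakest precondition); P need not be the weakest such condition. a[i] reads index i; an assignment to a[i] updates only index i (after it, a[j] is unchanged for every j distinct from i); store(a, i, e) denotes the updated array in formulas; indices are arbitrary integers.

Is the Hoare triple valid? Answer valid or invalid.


Working backward. After the program, the postcondition !(tab[2] + 8 >= val - 5 || (g + 9 >= -5 ==> 3*g - 6 <= -8)) must hold; in canonical form it is !(tab[2] >= val - 13 || (g >= -14 ==> 3*g <= -2)).
Then branch requires !(store(tab, val + 3, s)[2] >= val - 13 || (2*g >= -20 ==> 6*g <= -20)); else branch requires !(tab[2] >= val - 13 || (g >= -14 ==> 3*g <= -2)).
Before the if: ((!(2*w == 2)) ==> (!(store(tab, val + 3, s)[2] >= val - 13 || (2*g >= -20 ==> 6*g <= -20)))) && (2*w == 2 ==> (!(tab[2] >= val - 13 || (g >= -14 ==> 3*g <= -2))))
Before w := g: ((!(2*g == 2)) ==> (!(store(tab, val + 3, s)[2] >= val - 13 || (2*g >= -20 ==> 6*g <= -20)))) && (2*g == 2 ==> (!(tab[2] >= val - 13 || (g >= -14 ==> 3*g <= -2))))
The weakest precondition is ((!(2*g == 2)) ==> (!(store(tab, val + 3, s)[2] >= val - 13 || (2*g >= -20 ==> 6*g <= -20)))) && (2*g == 2 ==> (!(tab[2] >= val - 13 || (g >= -14 ==> 3*g <= -2)))).
Check whether ((!(2*g == 2)) ==> (!(tab[2] >= -8 || (2*g >= -20 ==> 6*g <= -20)))) && (2*g == 2 ==> (!(tab[2] >= -8 || (g >= -14 ==> 3*g <= -2)))) && val == -3 implies it.
Countermodel: at the initial state g = 0, s = 0, tab = {[0] = -9, [2] = -9, elsewhere -9}, val = -3, the precondition holds but the weakest precondition fails.
Answer: invalid


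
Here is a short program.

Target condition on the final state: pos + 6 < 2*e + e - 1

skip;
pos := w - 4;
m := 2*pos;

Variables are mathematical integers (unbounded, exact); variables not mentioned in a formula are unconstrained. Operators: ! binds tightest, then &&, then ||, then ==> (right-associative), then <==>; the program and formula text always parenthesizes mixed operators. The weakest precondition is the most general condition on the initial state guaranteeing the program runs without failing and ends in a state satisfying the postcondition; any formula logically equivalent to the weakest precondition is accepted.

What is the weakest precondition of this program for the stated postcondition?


Working backward. After the program, the postcondition pos + 6 < 2*e + e - 1 must hold; in canonical form it is pos < 3*e - 7.
Before m := 2*pos: pos < 3*e - 7
Before pos := w - 4: w < 3*e - 3
Before skip: w < 3*e - 3
Answer: WP = w < 3*e - 3


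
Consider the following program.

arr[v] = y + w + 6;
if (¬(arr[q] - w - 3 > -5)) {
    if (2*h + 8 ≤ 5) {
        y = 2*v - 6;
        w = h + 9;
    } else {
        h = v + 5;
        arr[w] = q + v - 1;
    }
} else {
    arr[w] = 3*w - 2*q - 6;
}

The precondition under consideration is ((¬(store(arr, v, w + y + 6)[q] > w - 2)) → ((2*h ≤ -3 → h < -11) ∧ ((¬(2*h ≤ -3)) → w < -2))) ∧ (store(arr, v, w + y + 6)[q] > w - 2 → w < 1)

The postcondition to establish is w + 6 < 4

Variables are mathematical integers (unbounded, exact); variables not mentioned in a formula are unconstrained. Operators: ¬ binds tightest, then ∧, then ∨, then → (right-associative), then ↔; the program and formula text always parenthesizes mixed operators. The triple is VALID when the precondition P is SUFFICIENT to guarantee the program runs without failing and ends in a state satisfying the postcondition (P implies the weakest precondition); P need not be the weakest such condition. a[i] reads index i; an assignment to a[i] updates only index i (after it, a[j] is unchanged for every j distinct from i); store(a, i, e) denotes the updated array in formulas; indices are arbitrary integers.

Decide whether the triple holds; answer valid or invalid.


Working backward. After the program, the postcondition w + 6 < 4 must hold; in canonical form it is w < -2.
Then branch requires (2*h ≤ -3 → h < -11) ∧ ((¬(2*h ≤ -3)) → w < -2); else branch requires w < -2.
Before the if: ((¬(arr[q] > w - 2)) → ((2*h ≤ -3 → h < -11) ∧ ((¬(2*h ≤ -3)) → w < -2))) ∧ (arr[q] > w - 2 → w < -2)
Before arr[v] := y + w + 6: ((¬(store(arr, v, w + y + 6)[q] > w - 2)) → ((2*h ≤ -3 → h < -11) ∧ ((¬(2*h ≤ -3)) → w < -2))) ∧ (store(arr, v, w + y + 6)[q] > w - 2 → w < -2)
The weakest precondition is ((¬(store(arr, v, w + y + 6)[q] > w - 2)) → ((2*h ≤ -3 → h < -11) ∧ ((¬(2*h ≤ -3)) → w < -2))) ∧ (store(arr, v, w + y + 6)[q] > w - 2 → w < -2).
Check whether ((¬(store(arr, v, w + y + 6)[q] > w - 2)) → ((2*h ≤ -3 → h < -11) ∧ ((¬(2*h ≤ -3)) → w < -2))) ∧ (store(arr, v, w + y + 6)[q] > w - 2 → w < 1) implies it.
Countermodel: at the initial state arr = {[0] = -1, elsewhere -1}, h = 0, q = 0, v = 0, w = 0, y = -7, the precondition holds but the weakest precondition fails.
Answer: invalid


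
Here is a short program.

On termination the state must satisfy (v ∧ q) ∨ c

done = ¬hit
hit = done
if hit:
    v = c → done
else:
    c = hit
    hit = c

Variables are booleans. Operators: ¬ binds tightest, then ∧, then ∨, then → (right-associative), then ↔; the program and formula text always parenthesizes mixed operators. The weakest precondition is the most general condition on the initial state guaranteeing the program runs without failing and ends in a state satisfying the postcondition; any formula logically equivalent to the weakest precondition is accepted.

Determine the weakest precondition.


Working backward. After the program, (v ∧ q) ∨ c must hold.
Then branch requires ((c → done) ∧ q) ∨ c; else branch requires (v ∧ q) ∨ hit.
Before the if: (hit → (((c → done) ∧ q) ∨ c)) ∧ ((¬hit) → ((v ∧ q) ∨ hit))
Before hit := done: (done → (((c → done) ∧ q) ∨ c)) ∧ ((¬done) → ((v ∧ q) ∨ done))
Before done := ¬hit: ((¬hit) → (((c → (¬hit)) ∧ q) ∨ c)) ∧ (hit → ((v ∧ q) ∨ (¬hit)))
Answer: WP = ((¬hit) → (((c → (¬hit)) ∧ q) ∨ c)) ∧ (hit → ((v ∧ q) ∨ (¬hit)))


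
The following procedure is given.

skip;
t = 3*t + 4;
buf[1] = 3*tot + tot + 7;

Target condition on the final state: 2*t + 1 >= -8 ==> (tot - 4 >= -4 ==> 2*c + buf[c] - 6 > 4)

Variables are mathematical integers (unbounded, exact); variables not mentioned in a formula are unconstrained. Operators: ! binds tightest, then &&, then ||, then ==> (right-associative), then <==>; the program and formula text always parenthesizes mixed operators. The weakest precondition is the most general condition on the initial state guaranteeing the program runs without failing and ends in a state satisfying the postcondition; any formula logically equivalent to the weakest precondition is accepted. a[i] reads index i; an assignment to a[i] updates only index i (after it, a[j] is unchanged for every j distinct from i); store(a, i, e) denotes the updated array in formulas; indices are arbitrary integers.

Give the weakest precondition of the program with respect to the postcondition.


Working backward. After the program, the postcondition 2*t + 1 >= -8 ==> (tot - 4 >= -4 ==> 2*c + buf[c] - 6 > 4) must hold; in canonical form it is 2*t >= -9 ==> (tot >= 0 ==> buf[c] + 2*c > 10).
Before buf[1] := 3*tot + tot + 7: 2*t >= -9 ==> (tot >= 0 ==> store(buf, 1, 4*tot + 7)[c] + 2*c > 10)
Before t := 3*t + 4: 6*t >= -17 ==> (tot >= 0 ==> store(buf, 1, 4*tot + 7)[c] + 2*c > 10)
Before skip: 6*t >= -17 ==> (tot >= 0 ==> store(buf, 1, 4*tot + 7)[c] + 2*c > 10)
Answer: WP = 6*t >= -17 ==> (tot >= 0 ==> store(buf, 1, 4*tot + 7)[c] + 2*c > 10)


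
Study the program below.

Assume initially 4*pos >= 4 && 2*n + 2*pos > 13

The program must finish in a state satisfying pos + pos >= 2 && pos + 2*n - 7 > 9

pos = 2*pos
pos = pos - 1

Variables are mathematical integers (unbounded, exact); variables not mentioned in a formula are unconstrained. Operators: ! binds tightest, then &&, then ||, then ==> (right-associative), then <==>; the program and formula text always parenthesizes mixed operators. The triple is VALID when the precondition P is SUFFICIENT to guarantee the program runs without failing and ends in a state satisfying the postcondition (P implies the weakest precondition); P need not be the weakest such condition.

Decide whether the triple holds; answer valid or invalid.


Working backward. After the program, the postcondition pos + pos >= 2 && pos + 2*n - 7 > 9 must hold; in canonical form it is 2*pos >= 2 && 2*n + pos > 16.
Before pos := pos - 1: 2*pos >= 4 && 2*n + pos > 17
Before pos := 2*pos: 4*pos >= 4 && 2*n + 2*pos > 17
The weakest precondition is 4*pos >= 4 && 2*n + 2*pos > 17.
Check whether 4*pos >= 4 && 2*n + 2*pos > 13 implies it.
Countermodel: at the initial state n = 0, pos = 7, the precondition holds but the weakest precondition fails.
Answer: invalid


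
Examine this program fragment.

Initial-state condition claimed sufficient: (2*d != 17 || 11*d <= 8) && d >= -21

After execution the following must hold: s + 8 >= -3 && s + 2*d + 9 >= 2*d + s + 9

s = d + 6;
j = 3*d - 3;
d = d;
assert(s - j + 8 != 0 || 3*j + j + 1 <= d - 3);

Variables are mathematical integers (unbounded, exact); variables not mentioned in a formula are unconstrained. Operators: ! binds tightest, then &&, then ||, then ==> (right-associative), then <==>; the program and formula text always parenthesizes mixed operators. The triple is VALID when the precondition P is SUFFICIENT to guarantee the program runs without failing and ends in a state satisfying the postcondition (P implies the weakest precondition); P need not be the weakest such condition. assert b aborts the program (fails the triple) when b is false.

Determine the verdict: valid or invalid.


Working backward. After the program, the postcondition s + 8 >= -3 && s + 2*d + 9 >= 2*d + s + 9 must hold; in canonical form it is s >= -11.
Before assert s - j + 8 != 0 || 3*j + j + 1 <= d - 3: (s != j - 8 || 4*j <= d - 4) && s >= -11
Before d := d: (s != j - 8 || 4*j <= d - 4) && s >= -11
Before j := 3*d - 3: (s != 3*d - 11 || 11*d <= 8) && s >= -11
Before s := d + 6: (2*d != 17 || 11*d <= 8) && d >= -17
The weakest precondition is (2*d != 17 || 11*d <= 8) && d >= -17.
Check whether (2*d != 17 || 11*d <= 8) && d >= -21 implies it.
Countermodel: at the initial state d = -21, the precondition holds but the weakest precondition fails.
Answer: invalid


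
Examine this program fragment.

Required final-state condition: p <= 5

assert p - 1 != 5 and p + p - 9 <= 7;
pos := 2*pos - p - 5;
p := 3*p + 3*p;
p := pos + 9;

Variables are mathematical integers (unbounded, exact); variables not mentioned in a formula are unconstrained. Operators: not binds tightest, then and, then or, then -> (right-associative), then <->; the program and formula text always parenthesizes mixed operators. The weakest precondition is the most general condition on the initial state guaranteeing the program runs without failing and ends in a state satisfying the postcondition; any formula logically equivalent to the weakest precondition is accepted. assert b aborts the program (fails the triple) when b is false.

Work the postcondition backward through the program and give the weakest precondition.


Working backward. After the program, p <= 5 must hold.
Before p := pos + 9: pos <= -4
Before p := 3*p + 3*p: pos <= -4
Before pos := 2*pos - p - 5: 2*pos <= p + 1
Before assert p - 1 != 5 and p + p - 9 <= 7: p != 6 and 2*p <= 16 and 2*pos <= p + 1
Answer: WP = p != 6 and 2*p <= 16 and 2*pos <= p + 1
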